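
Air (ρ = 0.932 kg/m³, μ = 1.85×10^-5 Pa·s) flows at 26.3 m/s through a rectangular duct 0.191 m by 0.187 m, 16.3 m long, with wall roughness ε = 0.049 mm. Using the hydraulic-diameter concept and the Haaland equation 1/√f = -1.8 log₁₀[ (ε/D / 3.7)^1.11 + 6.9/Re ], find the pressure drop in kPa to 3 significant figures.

Hydraulic diameter D_h = 4A/P = 4·(0.191·0.187)/(2·(0.191+0.187)) = 0.1429/0.756 = 0.189 m.
Re = ρVD_h/μ = 0.932·26.3·0.189/1.85e-05 = 2.504e+05.
ε/D_h = 4.9e-05/0.189 = 0.000259; Haaland gives 1/√f = -1.8 log₁₀[2.45e-05+2.76e-05] = 7.711, so f = 0.01682.
ΔP = f(L/D_h)(ρV²/2) = 0.01682·16.3/0.189·322.3 = 467.6 Pa.
ΔP = 0.468 kPa.

ΔP ≈ 0.468 kPa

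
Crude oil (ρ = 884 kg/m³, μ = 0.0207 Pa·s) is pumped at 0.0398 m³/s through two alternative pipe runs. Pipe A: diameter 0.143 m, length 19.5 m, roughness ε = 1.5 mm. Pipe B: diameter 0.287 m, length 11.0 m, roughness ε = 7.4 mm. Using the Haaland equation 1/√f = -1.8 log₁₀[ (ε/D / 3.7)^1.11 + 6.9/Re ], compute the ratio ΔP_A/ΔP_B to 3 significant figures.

ΔP_A/ΔP_B ≈ 41.7

Pipe A: V = Q/A = 0.0398/0.01606 = 2.478 m/s; Re = 1.513e+04; ε/D = 0.0105; Haaland → f = 0.04198; ΔP_A = f(L/D)(ρV²/2) = 1.554e+04 Pa.
Pipe B: V = Q/A = 0.0398/0.06469 = 0.6152 m/s; Re = 7540; ε/D = 0.0258; Haaland → f = 0.05807; ΔP_B = f(L/D)(ρV²/2) = 372.4 Pa.
ΔP_A/ΔP_B = 1.554e+04/372.4 = 41.7.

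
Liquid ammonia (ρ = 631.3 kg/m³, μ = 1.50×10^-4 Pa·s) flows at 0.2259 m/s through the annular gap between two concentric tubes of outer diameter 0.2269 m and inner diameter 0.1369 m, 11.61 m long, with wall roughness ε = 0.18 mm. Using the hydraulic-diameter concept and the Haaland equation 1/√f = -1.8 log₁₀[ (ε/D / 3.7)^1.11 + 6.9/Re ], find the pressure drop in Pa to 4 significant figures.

ΔP ≈ 52.38 Pa

Hydraulic diameter D_h = 4A/P = D_o - D_i = 0.2269 - 0.1369 = 0.09 m.
Re = ρVD_h/μ = 631.3·0.2259·0.09/0.00015 = 8.557e+04.
ε/D_h = 0.00018/0.09 = 0.002; Haaland gives 1/√f = -1.8 log₁₀[0.000236+8.06e-05] = 6.298, so f = 0.02521.
ΔP = f(L/D_h)(ρV²/2) = 0.02521·11.61/0.09·16.11 = 52.38 Pa.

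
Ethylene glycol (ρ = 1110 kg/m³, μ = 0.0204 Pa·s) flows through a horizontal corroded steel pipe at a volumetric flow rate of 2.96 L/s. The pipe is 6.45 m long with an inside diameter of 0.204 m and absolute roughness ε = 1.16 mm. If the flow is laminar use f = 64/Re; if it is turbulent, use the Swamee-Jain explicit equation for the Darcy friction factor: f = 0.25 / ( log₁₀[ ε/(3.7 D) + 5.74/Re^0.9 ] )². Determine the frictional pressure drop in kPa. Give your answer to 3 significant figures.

ΔP ≈ 0.00916 kPa

Q = 2.96 L/s = 2.96/1000 = 0.00296 m³/s.
Cross-sectional area A = πD²/4 = π(0.204)²/4 = 0.03269 m²; mean velocity V = Q/A = 0.00296/0.03269 = 0.09056 m/s.
Reynolds number Re = ρVD/μ = 1110 · 0.09056 · 0.204 / 0.0204 = 1005.
Re < 2300 → laminar flow, so f = 64/Re = 64/1005 = 0.06367 (the turbulent correlation is not needed).
Darcy-Weisbach: ΔP = f(L/D)(ρV²/2) = 0.06367·(6.45/0.204)·(1110·0.09056²/2) = 0.06367·31.62·4.552 = 9.163 Pa.
ΔP = 9.163 Pa = 0.00916 kPa.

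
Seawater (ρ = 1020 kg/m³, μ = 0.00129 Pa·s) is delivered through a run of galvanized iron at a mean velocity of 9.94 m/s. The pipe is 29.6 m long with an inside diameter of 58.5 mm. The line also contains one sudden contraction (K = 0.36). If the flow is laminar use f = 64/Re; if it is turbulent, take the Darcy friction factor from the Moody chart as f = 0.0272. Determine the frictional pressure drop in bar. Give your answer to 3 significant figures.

ΔP ≈ 7.12 bar

Reynolds number Re = ρVD/μ = 1020 · 9.94 · 0.0585 / 0.00129 = 4.598e+05.
Re > 4000 → turbulent; use the Moody-chart value f = 0.0272.
Total minor-loss coefficient ΣK = 1·0.36 = 0.36.
ΔP = [f·L/D + ΣK]·(ρV²/2) = [0.0272·29.6/0.0585 + 0.36]·(1020·9.94²/2) = [13.76 + 0.36]·5.039e+04 = 7.116e+05 Pa.
ΔP = 7.116e+05 Pa = 7.12 bar.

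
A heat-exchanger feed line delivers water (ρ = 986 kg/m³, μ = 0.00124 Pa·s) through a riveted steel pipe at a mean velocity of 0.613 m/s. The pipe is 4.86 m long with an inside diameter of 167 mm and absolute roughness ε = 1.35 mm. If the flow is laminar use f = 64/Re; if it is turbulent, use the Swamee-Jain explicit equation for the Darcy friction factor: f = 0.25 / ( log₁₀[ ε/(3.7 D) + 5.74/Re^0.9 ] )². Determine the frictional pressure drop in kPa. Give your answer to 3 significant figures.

Reynolds number Re = ρVD/μ = 986 · 0.613 · 0.167 / 0.00124 = 8.14e+04.
Re > 4000 → turbulent. Relative roughness ε/D = 0.00135/0.167 = 0.00808. Swamee-Jain: f = 0.25/(log₁₀[0.00808/3.7 + 5.74/8.14e+04^0.9])² = 0.25/(log₁₀[0.00218 + 0.000218])² = 0.25/(-2.619)² = 0.03644.
Darcy-Weisbach: ΔP = f(L/D)(ρV²/2) = 0.03644·(4.86/0.167)·(986·0.613²/2) = 0.03644·29.1·185.3 = 196.5 Pa.
ΔP = 196.5 Pa = 0.196 kPa.

ΔP ≈ 0.196 kPa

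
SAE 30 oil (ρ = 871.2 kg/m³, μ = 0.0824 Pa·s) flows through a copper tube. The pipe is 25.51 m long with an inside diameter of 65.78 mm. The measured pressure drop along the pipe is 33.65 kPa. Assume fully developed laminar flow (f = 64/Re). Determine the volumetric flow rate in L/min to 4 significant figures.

Q ≈ 441.4 L/min

For laminar flow, f = 64/Re with Re = ρVD/μ, so Darcy-Weisbach reduces to ΔP = 32μLV/D². Solving for V: V = ΔP·D²/(32μL) = 3.365e+04·(0.06578)²/(32·0.0824·25.51) = 2.165 m/s.
Check: Re = ρVD/μ = 871.2·2.165·0.06578/0.0824 = 1505 < 2300, so the laminar assumption holds.
Q = V·A = 2.165·(π/4·0.06578²) = 0.007356 m³/s = 441.4 L/min.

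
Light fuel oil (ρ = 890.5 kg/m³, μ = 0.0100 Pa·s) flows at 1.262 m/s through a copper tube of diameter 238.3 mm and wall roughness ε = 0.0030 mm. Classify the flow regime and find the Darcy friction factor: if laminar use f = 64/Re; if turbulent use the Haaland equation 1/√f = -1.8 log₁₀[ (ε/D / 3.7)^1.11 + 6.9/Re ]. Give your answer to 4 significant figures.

Re = ρVD/μ = 890.5·1.262·0.2383/0.01 = 2.678e+04.
Re > 4000 → turbulent. ε/D = 3e-06/0.2383 = 1.26e-05; Haaland: 1/√f = -1.8 log₁₀[8.52e-07 + 0.000258] = 6.458, so f = 0.02398.

f ≈ 0.02398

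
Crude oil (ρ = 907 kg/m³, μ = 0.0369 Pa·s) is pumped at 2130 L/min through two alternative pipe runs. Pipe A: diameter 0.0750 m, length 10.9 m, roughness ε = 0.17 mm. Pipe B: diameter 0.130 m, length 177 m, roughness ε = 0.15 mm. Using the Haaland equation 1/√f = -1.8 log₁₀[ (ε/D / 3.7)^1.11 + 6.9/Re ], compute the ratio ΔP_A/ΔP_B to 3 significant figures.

Pipe A: V = Q/A = 0.0355/0.004418 = 8.036 m/s; Re = 1.481e+04; ε/D = 0.00227; Haaland → f = 0.03146; ΔP_A = f(L/D)(ρV²/2) = 1.339e+05 Pa.
Pipe B: V = Q/A = 0.0355/0.01327 = 2.675 m/s; Re = 8546; ε/D = 0.00115; Haaland → f = 0.03364; ΔP_B = f(L/D)(ρV²/2) = 1.486e+05 Pa.
ΔP_A/ΔP_B = 1.339e+05/1.486e+05 = 0.901.

ΔP_A/ΔP_B ≈ 0.901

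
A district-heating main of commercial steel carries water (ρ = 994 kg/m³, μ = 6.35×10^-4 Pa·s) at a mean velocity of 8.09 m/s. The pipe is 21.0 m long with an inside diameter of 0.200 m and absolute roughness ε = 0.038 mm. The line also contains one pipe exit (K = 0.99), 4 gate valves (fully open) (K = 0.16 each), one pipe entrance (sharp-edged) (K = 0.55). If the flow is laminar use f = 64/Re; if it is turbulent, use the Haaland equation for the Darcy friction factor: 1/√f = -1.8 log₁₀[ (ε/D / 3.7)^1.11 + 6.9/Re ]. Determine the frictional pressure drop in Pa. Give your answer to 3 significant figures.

Reynolds number Re = ρVD/μ = 994 · 8.09 · 0.2 / 0.000635 = 2.533e+06.
Re > 4000 → turbulent. Relative roughness ε/D = 3.8e-05/0.2 = 0.00019. Haaland: 1/√f = -1.8 log₁₀[(0.00019/3.7)^1.11 + 6.9/2.533e+06] = -1.8 log₁₀[1.73e-05 + 2.72e-06] = 8.456, so f = 0.01398.
Total minor-loss coefficient ΣK = 1·0.99 + 4·0.16 + 1·0.55 = 2.18.
ΔP = [f·L/D + ΣK]·(ρV²/2) = [0.01398·21/0.2 + 2.18]·(994·8.09²/2) = [1.468 + 2.18]·3.253e+04 = 1.187e+05 Pa.

ΔP ≈ 119000 Pa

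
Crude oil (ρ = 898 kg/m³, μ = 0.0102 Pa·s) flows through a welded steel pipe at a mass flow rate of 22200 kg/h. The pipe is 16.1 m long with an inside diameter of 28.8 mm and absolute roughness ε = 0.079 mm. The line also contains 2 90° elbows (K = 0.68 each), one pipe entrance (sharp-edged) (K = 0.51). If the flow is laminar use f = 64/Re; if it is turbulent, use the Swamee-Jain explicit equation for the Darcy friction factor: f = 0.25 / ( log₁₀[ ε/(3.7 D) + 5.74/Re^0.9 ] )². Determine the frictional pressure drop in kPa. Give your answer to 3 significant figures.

ΔP ≈ 937 kPa

ṁ = 22200 kg/h = 22200/3600 = 6.167 kg/s.
A = πD²/4 = π(0.0288)²/4 = 0.0006514 m²; mean velocity V = ṁ/(ρA) = 6.167/(898 · 0.0006514) = 10.54 m/s.
Reynolds number Re = ρVD/μ = 898 · 10.54 · 0.0288 / 0.0102 = 2.673e+04.
Re > 4000 → turbulent. Relative roughness ε/D = 7.9e-05/0.0288 = 0.00274. Swamee-Jain: f = 0.25/(log₁₀[0.00274/3.7 + 5.74/2.673e+04^0.9])² = 0.25/(log₁₀[0.000741 + 0.000595])² = 0.25/(-2.874)² = 0.03027.
Total minor-loss coefficient ΣK = 2·0.68 + 1·0.51 = 1.87.
ΔP = [f·L/D + ΣK]·(ρV²/2) = [0.03027·16.1/0.0288 + 1.87]·(898·10.54²/2) = [16.92 + 1.87]·4.989e+04 = 9.375e+05 Pa.
ΔP = 9.375e+05 Pa = 937 kPa.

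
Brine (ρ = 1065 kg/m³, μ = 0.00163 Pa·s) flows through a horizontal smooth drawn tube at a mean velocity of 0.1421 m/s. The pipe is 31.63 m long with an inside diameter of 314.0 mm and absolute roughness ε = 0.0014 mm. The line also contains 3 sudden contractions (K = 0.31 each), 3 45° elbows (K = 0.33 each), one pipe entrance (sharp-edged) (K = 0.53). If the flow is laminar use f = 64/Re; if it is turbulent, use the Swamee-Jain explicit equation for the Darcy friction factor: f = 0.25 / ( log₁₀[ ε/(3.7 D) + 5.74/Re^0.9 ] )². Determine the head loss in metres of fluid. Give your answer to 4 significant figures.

Reynolds number Re = ρVD/μ = 1065 · 0.1421 · 0.314 / 0.00163 = 2.915e+04.
Re > 4000 → turbulent. Relative roughness ε/D = 1.4e-06/0.314 = 4.46e-06. Swamee-Jain: f = 0.25/(log₁₀[4.46e-06/3.7 + 5.74/2.915e+04^0.9])² = 0.25/(log₁₀[1.21e-06 + 0.00055])² = 0.25/(-3.258)² = 0.02355.
Total minor-loss coefficient ΣK = 3·0.31 + 3·0.33 + 1·0.53 = 2.45.
ΔP = [f·L/D + ΣK]·(ρV²/2) = [0.02355·31.63/0.314 + 2.45]·(1065·0.1421²/2) = [2.372 + 2.45]·10.75 = 51.85 Pa.
Head loss h_f = ΔP/(ρg) = 51.85/(1065·9.81) = 0.004963 m.

h_f ≈ 0.004963 m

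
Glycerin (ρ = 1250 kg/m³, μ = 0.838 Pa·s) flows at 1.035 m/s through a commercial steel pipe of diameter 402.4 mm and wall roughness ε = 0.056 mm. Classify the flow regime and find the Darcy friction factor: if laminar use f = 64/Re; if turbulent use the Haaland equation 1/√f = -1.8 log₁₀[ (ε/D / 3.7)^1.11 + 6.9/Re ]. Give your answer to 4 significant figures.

f ≈ 0.1030

Re = ρVD/μ = 1250·1.035·0.4024/0.838 = 621.2.
Re < 2300 → laminar, so f = 64/Re = 0.103 (roughness is irrelevant in laminar flow).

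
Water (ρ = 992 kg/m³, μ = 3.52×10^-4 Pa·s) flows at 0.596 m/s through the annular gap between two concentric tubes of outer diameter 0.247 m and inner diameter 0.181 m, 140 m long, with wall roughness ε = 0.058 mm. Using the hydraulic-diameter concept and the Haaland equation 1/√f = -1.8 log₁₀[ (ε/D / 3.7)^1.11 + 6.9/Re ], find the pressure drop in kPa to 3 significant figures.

Hydraulic diameter D_h = 4A/P = D_o - D_i = 0.247 - 0.181 = 0.066 m.
Re = ρVD_h/μ = 992·0.596·0.066/0.000352 = 1.109e+05.
ε/D_h = 5.8e-05/0.066 = 0.000879; Haaland gives 1/√f = -1.8 log₁₀[9.48e-05+6.22e-05] = 6.847, so f = 0.02133.
ΔP = f(L/D_h)(ρV²/2) = 0.02133·140/0.066·176.2 = 7972 Pa.
ΔP = 7.97 kPa.

ΔP ≈ 7.97 kPa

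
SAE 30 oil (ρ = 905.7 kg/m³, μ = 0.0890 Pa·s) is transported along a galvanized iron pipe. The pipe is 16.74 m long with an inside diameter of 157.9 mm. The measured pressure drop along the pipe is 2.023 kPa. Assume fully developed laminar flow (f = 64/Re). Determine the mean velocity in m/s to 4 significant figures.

For laminar flow, f = 64/Re with Re = ρVD/μ, so Darcy-Weisbach reduces to ΔP = 32μLV/D². Solving for V: V = ΔP·D²/(32μL) = 2023·(0.1579)²/(32·0.089·16.74) = 1.058 m/s.
Check: Re = ρVD/μ = 905.7·1.058·0.1579/0.089 = 1700 < 2300, so the laminar assumption holds.

V ≈ 1.058 m/s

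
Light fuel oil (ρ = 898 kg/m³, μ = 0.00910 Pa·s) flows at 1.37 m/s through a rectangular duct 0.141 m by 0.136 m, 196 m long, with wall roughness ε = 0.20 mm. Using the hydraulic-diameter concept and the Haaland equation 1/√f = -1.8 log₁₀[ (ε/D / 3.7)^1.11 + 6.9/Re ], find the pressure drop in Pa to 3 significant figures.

ΔP ≈ 34400 Pa

Hydraulic diameter D_h = 4A/P = 4·(0.141·0.136)/(2·(0.141+0.136)) = 0.0767/0.554 = 0.1385 m.
Re = ρVD_h/μ = 898·1.37·0.1385/0.0091 = 1.872e+04.
ε/D_h = 0.0002/0.1385 = 0.00144; Haaland gives 1/√f = -1.8 log₁₀[0.000165+0.000369] = 5.891, so f = 0.02881.
ΔP = f(L/D_h)(ρV²/2) = 0.02881·196/0.1385·842.7 = 3.437e+04 Pa.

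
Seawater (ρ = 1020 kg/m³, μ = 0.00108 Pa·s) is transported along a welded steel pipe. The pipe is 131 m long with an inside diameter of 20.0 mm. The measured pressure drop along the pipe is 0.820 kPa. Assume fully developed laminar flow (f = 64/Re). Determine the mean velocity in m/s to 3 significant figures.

V ≈ 0.0724 m/s

For laminar flow, f = 64/Re with Re = ρVD/μ, so Darcy-Weisbach reduces to ΔP = 32μLV/D². Solving for V: V = ΔP·D²/(32μL) = 820·(0.02)²/(32·0.00108·131) = 0.07245 m/s.
Check: Re = ρVD/μ = 1020·0.07245·0.02/0.00108 = 1368 < 2300, so the laminar assumption holds.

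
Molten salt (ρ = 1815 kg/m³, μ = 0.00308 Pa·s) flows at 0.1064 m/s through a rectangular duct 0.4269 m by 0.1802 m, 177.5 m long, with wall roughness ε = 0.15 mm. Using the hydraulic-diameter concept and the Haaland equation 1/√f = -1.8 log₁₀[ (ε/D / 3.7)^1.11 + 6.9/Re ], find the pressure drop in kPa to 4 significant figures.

ΔP ≈ 0.2033 kPa

Hydraulic diameter D_h = 4A/P = 4·(0.4269·0.1802)/(2·(0.4269+0.1802)) = 0.3077/1.214 = 0.2534 m.
Re = ρVD_h/μ = 1815·0.1064·0.2534/0.00308 = 1.589e+04.
ε/D_h = 0.00015/0.2534 = 0.000592; Haaland gives 1/√f = -1.8 log₁₀[6.12e-05+0.000434] = 5.949, so f = 0.02826.
ΔP = f(L/D_h)(ρV²/2) = 0.02826·177.5/0.2534·10.27 = 203.3 Pa.
ΔP = 0.2033 kPa.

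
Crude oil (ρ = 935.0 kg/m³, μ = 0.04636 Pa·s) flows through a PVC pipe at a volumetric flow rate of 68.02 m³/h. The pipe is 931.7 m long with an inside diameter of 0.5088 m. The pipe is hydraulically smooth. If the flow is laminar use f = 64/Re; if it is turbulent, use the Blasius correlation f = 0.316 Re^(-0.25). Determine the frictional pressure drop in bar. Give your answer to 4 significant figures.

Q = 68.02 m³/h = 68.02/3600 = 0.01889 m³/s.
Cross-sectional area A = πD²/4 = π(0.5088)²/4 = 0.2033 m²; mean velocity V = Q/A = 0.01889/0.2033 = 0.09293 m/s.
Reynolds number Re = ρVD/μ = 935 · 0.09293 · 0.5088 / 0.0464 = 953.6.
Re < 2300 → laminar flow, so f = 64/Re = 64/953.6 = 0.06711 (the turbulent correlation is not needed).
Darcy-Weisbach: ΔP = f(L/D)(ρV²/2) = 0.06711·(931.7/0.5088)·(935·0.09293²/2) = 0.06711·1831·4.037 = 496.2 Pa.
ΔP = 496.2 Pa = 0.004962 bar.

ΔP ≈ 0.004962 bar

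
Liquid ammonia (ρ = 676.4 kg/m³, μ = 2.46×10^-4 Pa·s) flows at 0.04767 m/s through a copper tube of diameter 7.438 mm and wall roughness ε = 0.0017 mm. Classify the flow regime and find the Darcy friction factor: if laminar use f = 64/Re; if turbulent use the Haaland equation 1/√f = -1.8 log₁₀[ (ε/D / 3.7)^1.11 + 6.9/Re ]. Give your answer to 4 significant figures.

f ≈ 0.06565

Re = ρVD/μ = 676.4·0.04767·0.007438/0.000246 = 974.9.
Re < 2300 → laminar, so f = 64/Re = 0.06565 (roughness is irrelevant in laminar flow).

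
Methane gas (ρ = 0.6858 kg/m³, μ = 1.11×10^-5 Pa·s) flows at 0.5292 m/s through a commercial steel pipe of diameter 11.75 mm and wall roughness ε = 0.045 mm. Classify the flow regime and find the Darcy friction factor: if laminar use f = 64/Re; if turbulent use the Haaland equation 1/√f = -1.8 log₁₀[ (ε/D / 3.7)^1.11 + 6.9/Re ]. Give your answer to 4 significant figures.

Re = ρVD/μ = 0.6858·0.5292·0.01175/1.11e-05 = 384.2.
Re < 2300 → laminar, so f = 64/Re = 0.1666 (roughness is irrelevant in laminar flow).

f ≈ 0.1666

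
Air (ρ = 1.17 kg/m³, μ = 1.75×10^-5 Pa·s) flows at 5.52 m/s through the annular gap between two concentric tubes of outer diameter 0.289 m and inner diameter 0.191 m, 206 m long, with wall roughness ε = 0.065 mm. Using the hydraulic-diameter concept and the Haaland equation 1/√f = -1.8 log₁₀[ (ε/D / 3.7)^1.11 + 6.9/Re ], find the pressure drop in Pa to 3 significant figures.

Hydraulic diameter D_h = 4A/P = D_o - D_i = 0.289 - 0.191 = 0.098 m.
Re = ρVD_h/μ = 1.17·5.52·0.098/1.75e-05 = 3.617e+04.
ε/D_h = 6.5e-05/0.098 = 0.000663; Haaland gives 1/√f = -1.8 log₁₀[6.94e-05+0.000191] = 6.452, so f = 0.02402.
ΔP = f(L/D_h)(ρV²/2) = 0.02402·206/0.098·17.83 = 900 Pa.

ΔP ≈ 900 Pa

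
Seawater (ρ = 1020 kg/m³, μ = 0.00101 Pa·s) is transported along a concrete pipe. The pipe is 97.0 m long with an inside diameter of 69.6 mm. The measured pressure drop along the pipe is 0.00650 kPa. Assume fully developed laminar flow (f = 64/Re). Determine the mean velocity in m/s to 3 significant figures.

V ≈ 0.0100 m/s

For laminar flow, f = 64/Re with Re = ρVD/μ, so Darcy-Weisbach reduces to ΔP = 32μLV/D². Solving for V: V = ΔP·D²/(32μL) = 6.5·(0.0696)²/(32·0.00101·97) = 0.01004 m/s.
Check: Re = ρVD/μ = 1020·0.01004·0.0696/0.00101 = 706 < 2300, so the laminar assumption holds.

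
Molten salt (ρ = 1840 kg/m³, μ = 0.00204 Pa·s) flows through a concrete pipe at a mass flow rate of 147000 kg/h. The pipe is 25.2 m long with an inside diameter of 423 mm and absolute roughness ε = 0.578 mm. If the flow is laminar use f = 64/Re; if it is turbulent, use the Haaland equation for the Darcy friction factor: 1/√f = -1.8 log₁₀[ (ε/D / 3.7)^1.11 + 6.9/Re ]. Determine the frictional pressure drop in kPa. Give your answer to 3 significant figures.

ΔP ≈ 0.0331 kPa

ṁ = 147000 kg/h = 147000/3600 = 40.83 kg/s.
A = πD²/4 = π(0.423)²/4 = 0.1405 m²; mean velocity V = ṁ/(ρA) = 40.83/(1840 · 0.1405) = 0.1579 m/s.
Reynolds number Re = ρVD/μ = 1840 · 0.1579 · 0.423 / 0.00204 = 6.025e+04.
Re > 4000 → turbulent. Relative roughness ε/D = 0.000578/0.423 = 0.00137. Haaland: 1/√f = -1.8 log₁₀[(0.00137/3.7)^1.11 + 6.9/6.025e+04] = -1.8 log₁₀[0.000155 + 0.000115] = 6.425, so f = 0.02422.
Darcy-Weisbach: ΔP = f(L/D)(ρV²/2) = 0.02422·(25.2/0.423)·(1840·0.1579²/2) = 0.02422·59.57·22.94 = 33.1 Pa.
ΔP = 33.1 Pa = 0.0331 kPa.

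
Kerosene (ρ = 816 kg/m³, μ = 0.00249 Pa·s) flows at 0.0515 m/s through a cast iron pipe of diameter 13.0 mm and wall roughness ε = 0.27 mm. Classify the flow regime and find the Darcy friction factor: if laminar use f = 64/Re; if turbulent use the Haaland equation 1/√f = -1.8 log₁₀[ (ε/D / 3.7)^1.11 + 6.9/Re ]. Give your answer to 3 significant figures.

f ≈ 0.292

Re = ρVD/μ = 816·0.0515·0.013/0.00249 = 219.4.
Re < 2300 → laminar, so f = 64/Re = 0.2917 (roughness is irrelevant in laminar flow).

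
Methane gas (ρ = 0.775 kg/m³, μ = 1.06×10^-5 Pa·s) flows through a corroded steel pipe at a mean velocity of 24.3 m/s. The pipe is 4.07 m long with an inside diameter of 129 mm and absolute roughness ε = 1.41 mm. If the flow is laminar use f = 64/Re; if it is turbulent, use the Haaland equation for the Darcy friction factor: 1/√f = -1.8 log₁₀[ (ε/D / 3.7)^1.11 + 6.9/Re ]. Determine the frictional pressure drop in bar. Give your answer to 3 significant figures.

ΔP ≈ 0.00284 bar

Reynolds number Re = ρVD/μ = 0.775 · 24.3 · 0.129 / 1.06e-05 = 2.292e+05.
Re > 4000 → turbulent. Relative roughness ε/D = 0.00141/0.129 = 0.0109. Haaland: 1/√f = -1.8 log₁₀[(0.0109/3.7)^1.11 + 6.9/2.292e+05] = -1.8 log₁₀[0.00156 + 3.01e-05] = 5.039, so f = 0.03938.
Darcy-Weisbach: ΔP = f(L/D)(ρV²/2) = 0.03938·(4.07/0.129)·(0.775·24.3²/2) = 0.03938·31.55·228.8 = 284.3 Pa.
ΔP = 284.3 Pa = 0.00284 bar.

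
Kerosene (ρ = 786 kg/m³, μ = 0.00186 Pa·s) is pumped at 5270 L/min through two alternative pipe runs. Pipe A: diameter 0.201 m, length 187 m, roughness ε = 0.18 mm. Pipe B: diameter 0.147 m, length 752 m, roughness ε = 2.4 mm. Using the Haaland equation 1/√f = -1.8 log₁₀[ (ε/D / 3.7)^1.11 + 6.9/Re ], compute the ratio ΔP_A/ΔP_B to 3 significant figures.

ΔP_A/ΔP_B ≈ 0.0233

Pipe A: V = Q/A = 0.08783/0.03173 = 2.768 m/s; Re = 2.351e+05; ε/D = 0.000896; Haaland → f = 0.0203; ΔP_A = f(L/D)(ρV²/2) = 5.688e+04 Pa.
Pipe B: V = Q/A = 0.08783/0.01697 = 5.175 m/s; Re = 3.215e+05; ε/D = 0.0163; Haaland → f = 0.04529; ΔP_B = f(L/D)(ρV²/2) = 2.439e+06 Pa.
ΔP_A/ΔP_B = 5.688e+04/2.439e+06 = 0.0233.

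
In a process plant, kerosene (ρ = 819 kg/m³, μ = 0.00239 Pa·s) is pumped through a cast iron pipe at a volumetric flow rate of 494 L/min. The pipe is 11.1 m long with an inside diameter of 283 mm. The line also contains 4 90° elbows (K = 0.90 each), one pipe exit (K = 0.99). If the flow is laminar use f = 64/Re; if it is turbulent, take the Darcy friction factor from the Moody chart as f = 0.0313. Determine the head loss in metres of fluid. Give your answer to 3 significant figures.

h_f ≈ 0.00508 m

Q = 494 L/min = 494/60000 = 0.008233 m³/s.
Cross-sectional area A = πD²/4 = π(0.283)²/4 = 0.0629 m²; mean velocity V = Q/A = 0.008233/0.0629 = 0.1309 m/s.
Reynolds number Re = ρVD/μ = 819 · 0.1309 · 0.283 / 0.00239 = 1.269e+04.
Re > 4000 → turbulent; use the Moody-chart value f = 0.0313.
Total minor-loss coefficient ΣK = 4·0.9 + 1·0.99 = 4.59.
ΔP = [f·L/D + ΣK]·(ρV²/2) = [0.0313·11.1/0.283 + 4.59]·(819·0.1309²/2) = [1.228 + 4.59]·7.016 = 40.82 Pa.
Head loss h_f = ΔP/(ρg) = 40.82/(819·9.81) = 0.00508 m.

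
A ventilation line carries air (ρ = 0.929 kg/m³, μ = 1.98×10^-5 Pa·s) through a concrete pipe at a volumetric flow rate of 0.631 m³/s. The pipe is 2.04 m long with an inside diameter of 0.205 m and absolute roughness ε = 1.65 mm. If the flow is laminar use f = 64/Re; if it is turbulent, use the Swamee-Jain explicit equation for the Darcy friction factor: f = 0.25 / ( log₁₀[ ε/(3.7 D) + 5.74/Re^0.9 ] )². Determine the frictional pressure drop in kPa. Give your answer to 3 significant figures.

Cross-sectional area A = πD²/4 = π(0.205)²/4 = 0.03301 m²; mean velocity V = Q/A = 0.631/0.03301 = 19.12 m/s.
Reynolds number Re = ρVD/μ = 0.929 · 19.12 · 0.205 / 1.98e-05 = 1.839e+05.
Re > 4000 → turbulent. Relative roughness ε/D = 0.00165/0.205 = 0.00805. Swamee-Jain: f = 0.25/(log₁₀[0.00805/3.7 + 5.74/1.839e+05^0.9])² = 0.25/(log₁₀[0.00218 + 0.000105])² = 0.25/(-2.642)² = 0.03582.
Darcy-Weisbach: ΔP = f(L/D)(ρV²/2) = 0.03582·(2.04/0.205)·(0.929·19.12²/2) = 0.03582·9.951·169.8 = 60.51 Pa.
ΔP = 60.51 Pa = 0.0605 kPa.

ΔP ≈ 0.0605 kPa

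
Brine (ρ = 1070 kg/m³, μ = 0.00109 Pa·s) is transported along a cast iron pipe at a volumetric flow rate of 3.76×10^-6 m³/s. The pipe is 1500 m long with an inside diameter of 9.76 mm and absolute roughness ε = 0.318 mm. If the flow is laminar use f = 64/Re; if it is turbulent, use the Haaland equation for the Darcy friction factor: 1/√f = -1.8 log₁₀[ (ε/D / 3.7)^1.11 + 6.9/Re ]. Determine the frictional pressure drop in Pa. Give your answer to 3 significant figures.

Cross-sectional area A = πD²/4 = π(0.00976)²/4 = 7.482e-05 m²; mean velocity V = Q/A = 3.76e-06/7.482e-05 = 0.05026 m/s.
Reynolds number Re = ρVD/μ = 1070 · 0.05026 · 0.00976 / 0.00109 = 481.5.
Re < 2300 → laminar flow, so f = 64/Re = 64/481.5 = 0.1329 (the turbulent correlation is not needed).
Darcy-Weisbach: ΔP = f(L/D)(ρV²/2) = 0.1329·(1500/0.00976)·(1070·0.05026²/2) = 0.1329·1.537e+05·1.351 = 2.76e+04 Pa.

ΔP ≈ 27600 Pa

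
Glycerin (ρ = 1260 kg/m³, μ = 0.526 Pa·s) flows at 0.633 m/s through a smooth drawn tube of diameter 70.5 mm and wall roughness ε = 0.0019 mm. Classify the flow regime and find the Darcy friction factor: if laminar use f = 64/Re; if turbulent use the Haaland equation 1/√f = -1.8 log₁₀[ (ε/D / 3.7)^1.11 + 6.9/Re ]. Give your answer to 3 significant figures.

Re = ρVD/μ = 1260·0.633·0.0705/0.526 = 106.9.
Re < 2300 → laminar, so f = 64/Re = 0.5987 (roughness is irrelevant in laminar flow).

f ≈ 0.599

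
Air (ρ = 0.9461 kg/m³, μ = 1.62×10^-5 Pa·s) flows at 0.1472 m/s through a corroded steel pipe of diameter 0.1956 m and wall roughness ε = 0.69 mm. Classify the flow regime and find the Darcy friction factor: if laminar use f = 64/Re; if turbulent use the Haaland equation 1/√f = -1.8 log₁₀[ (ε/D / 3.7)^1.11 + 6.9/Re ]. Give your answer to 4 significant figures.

f ≈ 0.03806

Re = ρVD/μ = 0.9461·0.1472·0.1956/1.62e-05 = 1682.
Re < 2300 → laminar, so f = 64/Re = 0.03806 (roughness is irrelevant in laminar flow).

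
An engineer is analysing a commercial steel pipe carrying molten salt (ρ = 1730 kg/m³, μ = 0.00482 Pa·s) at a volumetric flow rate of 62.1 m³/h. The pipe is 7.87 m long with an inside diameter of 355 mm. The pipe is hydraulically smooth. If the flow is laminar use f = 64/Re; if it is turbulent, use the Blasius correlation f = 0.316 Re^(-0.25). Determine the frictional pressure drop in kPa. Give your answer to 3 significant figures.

Q = 62.1 m³/h = 62.1/3600 = 0.01725 m³/s.
Cross-sectional area A = πD²/4 = π(0.355)²/4 = 0.09898 m²; mean velocity V = Q/A = 0.01725/0.09898 = 0.1743 m/s.
Reynolds number Re = ρVD/μ = 1730 · 0.1743 · 0.355 / 0.00482 = 2.221e+04.
Re > 4000 → turbulent. Smooth-pipe (Blasius): f = 0.316 Re^(-0.25) = 0.316/(2.221e+04)^0.25 = 0.02589.
Darcy-Weisbach: ΔP = f(L/D)(ρV²/2) = 0.02589·(7.87/0.355)·(1730·0.1743²/2) = 0.02589·22.17·26.27 = 15.08 Pa.
ΔP = 15.08 Pa = 0.0151 kPa.

ΔP ≈ 0.0151 kPa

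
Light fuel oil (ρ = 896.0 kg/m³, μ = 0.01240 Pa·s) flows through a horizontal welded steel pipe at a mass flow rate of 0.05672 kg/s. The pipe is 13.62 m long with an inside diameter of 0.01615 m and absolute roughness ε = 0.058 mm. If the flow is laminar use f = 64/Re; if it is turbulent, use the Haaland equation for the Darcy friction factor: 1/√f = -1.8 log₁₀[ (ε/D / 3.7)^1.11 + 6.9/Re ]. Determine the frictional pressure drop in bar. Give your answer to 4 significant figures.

A = πD²/4 = π(0.01615)²/4 = 0.0002048 m²; mean velocity V = ṁ/(ρA) = 0.05672/(896 · 0.0002048) = 0.309 m/s.
Reynolds number Re = ρVD/μ = 896 · 0.309 · 0.01615 / 0.0124 = 360.6.
Re < 2300 → laminar flow, so f = 64/Re = 64/360.6 = 0.1775 (the turbulent correlation is not needed).
Darcy-Weisbach: ΔP = f(L/D)(ρV²/2) = 0.1775·(13.62/0.01615)·(896·0.309²/2) = 0.1775·843.3·42.78 = 6403 Pa.
ΔP = 6403 Pa = 0.06403 bar.

ΔP ≈ 0.06403 bar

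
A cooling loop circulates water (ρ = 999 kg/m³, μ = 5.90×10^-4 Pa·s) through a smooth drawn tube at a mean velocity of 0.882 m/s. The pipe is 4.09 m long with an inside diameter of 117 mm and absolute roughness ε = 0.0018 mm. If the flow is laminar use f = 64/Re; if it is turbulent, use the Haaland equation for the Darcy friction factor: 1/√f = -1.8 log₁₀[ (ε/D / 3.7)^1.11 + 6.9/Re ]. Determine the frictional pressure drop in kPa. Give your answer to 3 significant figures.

Reynolds number Re = ρVD/μ = 999 · 0.882 · 0.117 / 0.00059 = 1.747e+05.
Re > 4000 → turbulent. Relative roughness ε/D = 1.8e-06/0.117 = 1.54e-05. Haaland: 1/√f = -1.8 log₁₀[(1.54e-05/3.7)^1.11 + 6.9/1.747e+05] = -1.8 log₁₀[1.06e-06 + 3.95e-05] = 7.906, so f = 0.016.
Darcy-Weisbach: ΔP = f(L/D)(ρV²/2) = 0.016·(4.09/0.117)·(999·0.882²/2) = 0.016·34.96·388.6 = 217.3 Pa.
ΔP = 217.3 Pa = 0.217 kPa.

ΔP ≈ 0.217 kPa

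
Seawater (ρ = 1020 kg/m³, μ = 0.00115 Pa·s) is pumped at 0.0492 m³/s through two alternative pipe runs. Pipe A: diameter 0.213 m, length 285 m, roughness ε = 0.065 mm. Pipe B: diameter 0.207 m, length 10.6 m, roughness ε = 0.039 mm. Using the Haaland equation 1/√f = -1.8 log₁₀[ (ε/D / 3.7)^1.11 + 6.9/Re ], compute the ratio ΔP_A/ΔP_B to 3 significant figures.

Pipe A: V = Q/A = 0.0492/0.03563 = 1.381 m/s; Re = 2.609e+05; ε/D = 0.000305; Haaland → f = 0.01706; ΔP_A = f(L/D)(ρV²/2) = 2.219e+04 Pa.
Pipe B: V = Q/A = 0.0492/0.03365 = 1.462 m/s; Re = 2.684e+05; ε/D = 0.000188; Haaland → f = 0.01618; ΔP_B = f(L/D)(ρV²/2) = 903 Pa.
ΔP_A/ΔP_B = 2.219e+04/903 = 24.6.

ΔP_A/ΔP_B ≈ 24.6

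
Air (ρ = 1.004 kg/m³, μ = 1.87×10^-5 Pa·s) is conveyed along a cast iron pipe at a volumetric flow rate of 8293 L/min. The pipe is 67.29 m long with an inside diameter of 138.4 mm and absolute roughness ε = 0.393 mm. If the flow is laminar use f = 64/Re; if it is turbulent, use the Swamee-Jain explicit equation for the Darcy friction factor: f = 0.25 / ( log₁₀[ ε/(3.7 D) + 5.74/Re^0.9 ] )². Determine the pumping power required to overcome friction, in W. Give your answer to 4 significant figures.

P ≈ 79.63 W

Q = 8293 L/min = 8293/60000 = 0.1382 m³/s.
Cross-sectional area A = πD²/4 = π(0.1384)²/4 = 0.01504 m²; mean velocity V = Q/A = 0.1382/0.01504 = 9.188 m/s.
Reynolds number Re = ρVD/μ = 1.004 · 9.188 · 0.1384 / 1.87e-05 = 6.827e+04.
Re > 4000 → turbulent. Relative roughness ε/D = 0.000393/0.1384 = 0.00284. Swamee-Jain: f = 0.25/(log₁₀[0.00284/3.7 + 5.74/6.827e+04^0.9])² = 0.25/(log₁₀[0.000767 + 0.000256])² = 0.25/(-2.99)² = 0.02796.
Darcy-Weisbach: ΔP = f(L/D)(ρV²/2) = 0.02796·(67.29/0.1384)·(1.004·9.188²/2) = 0.02796·486.2·42.37 = 576.1 Pa.
Pumping power P = QΔP = 0.1382·576.1 = 79.631 W = 79.63 W.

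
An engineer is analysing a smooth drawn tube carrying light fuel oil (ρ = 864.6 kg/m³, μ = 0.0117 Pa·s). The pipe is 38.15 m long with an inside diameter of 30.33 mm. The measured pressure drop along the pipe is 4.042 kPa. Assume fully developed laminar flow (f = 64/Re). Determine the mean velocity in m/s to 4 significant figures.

V ≈ 0.2603 m/s

For laminar flow, f = 64/Re with Re = ρVD/μ, so Darcy-Weisbach reduces to ΔP = 32μLV/D². Solving for V: V = ΔP·D²/(32μL) = 4042·(0.03033)²/(32·0.0117·38.15) = 0.2603 m/s.
Check: Re = ρVD/μ = 864.6·0.2603·0.03033/0.0117 = 583.5 < 2300, so the laminar assumption holds.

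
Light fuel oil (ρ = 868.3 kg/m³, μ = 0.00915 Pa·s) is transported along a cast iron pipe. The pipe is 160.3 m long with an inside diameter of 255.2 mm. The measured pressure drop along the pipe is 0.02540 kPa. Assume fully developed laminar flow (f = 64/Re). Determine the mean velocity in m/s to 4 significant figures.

For laminar flow, f = 64/Re with Re = ρVD/μ, so Darcy-Weisbach reduces to ΔP = 32μLV/D². Solving for V: V = ΔP·D²/(32μL) = 25.4·(0.2552)²/(32·0.00915·160.3) = 0.03524 m/s.
Check: Re = ρVD/μ = 868.3·0.03524·0.2552/0.00915 = 853.5 < 2300, so the laminar assumption holds.

V ≈ 0.03524 m/s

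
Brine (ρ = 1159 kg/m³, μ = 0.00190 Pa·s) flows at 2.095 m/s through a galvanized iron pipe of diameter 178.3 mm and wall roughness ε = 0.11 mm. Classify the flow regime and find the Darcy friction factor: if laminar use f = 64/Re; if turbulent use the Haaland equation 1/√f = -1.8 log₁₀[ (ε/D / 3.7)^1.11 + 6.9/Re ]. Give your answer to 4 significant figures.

f ≈ 0.01905

Re = ρVD/μ = 1159·2.095·0.1783/0.0019 = 2.279e+05.
Re > 4000 → turbulent. ε/D = 0.00011/0.1783 = 0.000617; Haaland: 1/√f = -1.8 log₁₀[6.4e-05 + 3.03e-05] = 7.246, so f = 0.01905.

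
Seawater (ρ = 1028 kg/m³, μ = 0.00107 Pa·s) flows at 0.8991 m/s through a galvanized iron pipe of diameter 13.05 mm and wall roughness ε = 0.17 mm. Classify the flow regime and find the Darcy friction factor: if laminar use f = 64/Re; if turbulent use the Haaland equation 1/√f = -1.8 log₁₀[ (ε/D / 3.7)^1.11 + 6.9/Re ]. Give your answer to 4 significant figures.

Re = ρVD/μ = 1028·0.8991·0.01305/0.00107 = 1.127e+04.
Re > 4000 → turbulent. ε/D = 0.00017/0.01305 = 0.013; Haaland: 1/√f = -1.8 log₁₀[0.00189 + 0.000612] = 4.683, so f = 0.04561.

f ≈ 0.04561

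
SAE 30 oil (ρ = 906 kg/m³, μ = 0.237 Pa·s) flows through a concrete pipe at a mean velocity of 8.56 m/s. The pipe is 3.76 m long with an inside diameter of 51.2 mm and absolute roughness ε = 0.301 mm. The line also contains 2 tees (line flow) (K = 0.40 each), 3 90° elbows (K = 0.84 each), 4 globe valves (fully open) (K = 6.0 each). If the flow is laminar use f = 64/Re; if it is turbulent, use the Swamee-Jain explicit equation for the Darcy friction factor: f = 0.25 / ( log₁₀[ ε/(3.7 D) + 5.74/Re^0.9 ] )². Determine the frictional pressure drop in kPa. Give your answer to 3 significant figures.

Reynolds number Re = ρVD/μ = 906 · 8.56 · 0.0512 / 0.237 = 1675.
Re < 2300 → laminar flow, so f = 64/Re = 64/1675 = 0.0382 (the turbulent correlation is not needed).
Total minor-loss coefficient ΣK = 2·0.4 + 3·0.84 + 4·6 = 27.3.
ΔP = [f·L/D + ΣK]·(ρV²/2) = [0.0382·3.76/0.0512 + 27.3]·(906·8.56²/2) = [2.805 + 27.3]·3.319e+04 = 9.999e+05 Pa.
ΔP = 9.999e+05 Pa = 1000 kPa.

ΔP ≈ 1000 kPa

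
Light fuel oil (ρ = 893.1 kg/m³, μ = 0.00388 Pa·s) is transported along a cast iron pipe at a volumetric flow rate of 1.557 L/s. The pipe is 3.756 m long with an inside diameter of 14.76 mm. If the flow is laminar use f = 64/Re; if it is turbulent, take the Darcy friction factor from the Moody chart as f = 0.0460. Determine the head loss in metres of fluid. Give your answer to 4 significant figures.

h_f ≈ 49.40 m

Q = 1.557 L/s = 1.557/1000 = 0.001557 m³/s.
Cross-sectional area A = πD²/4 = π(0.01476)²/4 = 0.0001711 m²; mean velocity V = Q/A = 0.001557/0.0001711 = 9.1 m/s.
Reynolds number Re = ρVD/μ = 893.1 · 9.1 · 0.01476 / 0.00388 = 3.092e+04.
Re > 4000 → turbulent; use the Moody-chart value f = 0.0460.
Darcy-Weisbach: ΔP = f(L/D)(ρV²/2) = 0.046·(3.756/0.01476)·(893.1·9.1²/2) = 0.046·254.5·3.698e+04 = 4.328e+05 Pa.
Head loss h_f = ΔP/(ρg) = 4.328e+05/(893.1·9.81) = 49.40 m.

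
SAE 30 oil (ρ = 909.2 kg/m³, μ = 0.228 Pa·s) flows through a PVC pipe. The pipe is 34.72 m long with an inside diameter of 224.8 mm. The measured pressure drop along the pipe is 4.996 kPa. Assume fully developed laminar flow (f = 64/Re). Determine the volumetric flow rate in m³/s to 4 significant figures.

For laminar flow, f = 64/Re with Re = ρVD/μ, so Darcy-Weisbach reduces to ΔP = 32μLV/D². Solving for V: V = ΔP·D²/(32μL) = 4996·(0.2248)²/(32·0.228·34.72) = 0.9967 m/s.
Check: Re = ρVD/μ = 909.2·0.9967·0.2248/0.228 = 893.5 < 2300, so the laminar assumption holds.
Q = V·A = 0.9967·(π/4·0.2248²) = 0.03956 m³/s = 0.03956 m³/s.

Q ≈ 0.03956 m³/s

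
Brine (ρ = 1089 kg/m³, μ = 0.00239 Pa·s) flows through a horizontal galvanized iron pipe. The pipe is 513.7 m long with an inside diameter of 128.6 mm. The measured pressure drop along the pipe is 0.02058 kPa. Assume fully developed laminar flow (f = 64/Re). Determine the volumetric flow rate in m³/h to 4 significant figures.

For laminar flow, f = 64/Re with Re = ρVD/μ, so Darcy-Weisbach reduces to ΔP = 32μLV/D². Solving for V: V = ΔP·D²/(32μL) = 20.58·(0.1286)²/(32·0.00239·513.7) = 0.008663 m/s.
Check: Re = ρVD/μ = 1089·0.008663·0.1286/0.00239 = 507.6 < 2300, so the laminar assumption holds.
Q = V·A = 0.008663·(π/4·0.1286²) = 0.0001125 m³/s = 0.4051 m³/h.

Q ≈ 0.4051 m³/h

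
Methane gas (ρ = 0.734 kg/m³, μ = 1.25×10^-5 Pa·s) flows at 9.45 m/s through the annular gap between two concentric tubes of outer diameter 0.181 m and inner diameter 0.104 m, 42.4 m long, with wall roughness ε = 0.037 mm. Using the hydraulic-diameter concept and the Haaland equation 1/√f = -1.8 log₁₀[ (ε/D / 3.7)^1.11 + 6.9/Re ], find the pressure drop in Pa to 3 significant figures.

Hydraulic diameter D_h = 4A/P = D_o - D_i = 0.181 - 0.104 = 0.077 m.
Re = ρVD_h/μ = 0.734·9.45·0.077/1.25e-05 = 4.273e+04.
ε/D_h = 3.7e-05/0.077 = 0.000481; Haaland gives 1/√f = -1.8 log₁₀[4.85e-05+0.000161] = 6.62, so f = 0.02282.
ΔP = f(L/D_h)(ρV²/2) = 0.02282·42.4/0.077·32.77 = 411.8 Pa.

ΔP ≈ 412 Pa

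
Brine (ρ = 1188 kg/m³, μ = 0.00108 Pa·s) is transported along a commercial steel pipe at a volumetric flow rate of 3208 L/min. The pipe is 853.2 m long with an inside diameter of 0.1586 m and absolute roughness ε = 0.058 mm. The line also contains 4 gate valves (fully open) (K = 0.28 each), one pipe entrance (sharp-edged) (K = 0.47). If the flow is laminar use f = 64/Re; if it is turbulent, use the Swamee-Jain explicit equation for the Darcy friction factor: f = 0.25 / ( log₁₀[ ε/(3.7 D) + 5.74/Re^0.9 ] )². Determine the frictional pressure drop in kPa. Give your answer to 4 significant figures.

ΔP ≈ 403.2 kPa

Q = 3208 L/min = 3208/60000 = 0.05347 m³/s.
Cross-sectional area A = πD²/4 = π(0.1586)²/4 = 0.01976 m²; mean velocity V = Q/A = 0.05347/0.01976 = 2.706 m/s.
Reynolds number Re = ρVD/μ = 1188 · 2.706 · 0.1586 / 0.00108 = 4.722e+05.
Re > 4000 → turbulent. Relative roughness ε/D = 5.8e-05/0.1586 = 0.000366. Swamee-Jain: f = 0.25/(log₁₀[0.000366/3.7 + 5.74/4.722e+05^0.9])² = 0.25/(log₁₀[9.88e-05 + 4.49e-05])² = 0.25/(-3.842)² = 0.01693.
Total minor-loss coefficient ΣK = 4·0.28 + 1·0.47 = 1.59.
ΔP = [f·L/D + ΣK]·(ρV²/2) = [0.01693·853.2/0.1586 + 1.59]·(1188·2.706²/2) = [91.09 + 1.59]·4351 = 4.032e+05 Pa.
ΔP = 4.032e+05 Pa = 403.2 kPa.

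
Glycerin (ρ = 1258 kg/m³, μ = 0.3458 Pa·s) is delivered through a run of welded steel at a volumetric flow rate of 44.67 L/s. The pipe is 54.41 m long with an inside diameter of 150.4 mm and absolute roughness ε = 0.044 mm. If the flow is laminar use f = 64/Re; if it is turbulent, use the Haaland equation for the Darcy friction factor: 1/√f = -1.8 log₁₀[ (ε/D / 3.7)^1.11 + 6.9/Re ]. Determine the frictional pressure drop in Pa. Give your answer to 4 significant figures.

ΔP ≈ 66930 Pa

Q = 44.67 L/s = 44.67/1000 = 0.04467 m³/s.
Cross-sectional area A = πD²/4 = π(0.1504)²/4 = 0.01777 m²; mean velocity V = Q/A = 0.04467/0.01777 = 2.514 m/s.
Reynolds number Re = ρVD/μ = 1258 · 2.514 · 0.1504 / 0.346 = 1376.
Re < 2300 → laminar flow, so f = 64/Re = 64/1376 = 0.04652 (the turbulent correlation is not needed).
Darcy-Weisbach: ΔP = f(L/D)(ρV²/2) = 0.04652·(54.41/0.1504)·(1258·2.514²/2) = 0.04652·361.8·3977 = 6.693e+04 Pa.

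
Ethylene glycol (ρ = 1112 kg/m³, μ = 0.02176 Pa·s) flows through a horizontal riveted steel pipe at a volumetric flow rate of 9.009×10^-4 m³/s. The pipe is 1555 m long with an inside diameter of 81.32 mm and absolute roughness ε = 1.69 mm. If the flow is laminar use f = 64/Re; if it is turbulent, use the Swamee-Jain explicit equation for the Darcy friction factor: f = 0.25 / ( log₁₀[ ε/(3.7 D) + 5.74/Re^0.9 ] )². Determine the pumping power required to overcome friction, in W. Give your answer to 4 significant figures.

P ≈ 25.59 W

Cross-sectional area A = πD²/4 = π(0.08132)²/4 = 0.005194 m²; mean velocity V = Q/A = 0.0009009/0.005194 = 0.1735 m/s.
Reynolds number Re = ρVD/μ = 1112 · 0.1735 · 0.08132 / 0.0218 = 720.8.
Re < 2300 → laminar flow, so f = 64/Re = 64/720.8 = 0.08879 (the turbulent correlation is not needed).
Darcy-Weisbach: ΔP = f(L/D)(ρV²/2) = 0.08879·(1555/0.08132)·(1112·0.1735²/2) = 0.08879·1.912e+04·16.73 = 2.84e+04 Pa.
Pumping power P = QΔP = 0.0009009·2.84e+04 = 25.587 W = 25.59 W.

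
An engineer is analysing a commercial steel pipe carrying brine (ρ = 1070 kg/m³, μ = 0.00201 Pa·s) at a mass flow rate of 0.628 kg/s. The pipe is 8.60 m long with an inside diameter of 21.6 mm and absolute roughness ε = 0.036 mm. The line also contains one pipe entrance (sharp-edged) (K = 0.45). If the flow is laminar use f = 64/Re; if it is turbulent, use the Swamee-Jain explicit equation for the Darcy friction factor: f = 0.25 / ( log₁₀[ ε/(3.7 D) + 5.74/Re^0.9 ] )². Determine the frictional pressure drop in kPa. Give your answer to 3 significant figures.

A = πD²/4 = π(0.0216)²/4 = 0.0003664 m²; mean velocity V = ṁ/(ρA) = 0.628/(1070 · 0.0003664) = 1.602 m/s.
Reynolds number Re = ρVD/μ = 1070 · 1.602 · 0.0216 / 0.00201 = 1.842e+04.
Re > 4000 → turbulent. Relative roughness ε/D = 3.6e-05/0.0216 = 0.00167. Swamee-Jain: f = 0.25/(log₁₀[0.00167/3.7 + 5.74/1.842e+04^0.9])² = 0.25/(log₁₀[0.00045 + 0.000832])² = 0.25/(-2.892)² = 0.02989.
Total minor-loss coefficient ΣK = 1·0.45 = 0.45.
ΔP = [f·L/D + ΣK]·(ρV²/2) = [0.02989·8.6/0.0216 + 0.45]·(1070·1.602²/2) = [11.9 + 0.45]·1372 = 1.695e+04 Pa.
ΔP = 1.695e+04 Pa = 17.0 kPa.

ΔP ≈ 17.0 kPa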